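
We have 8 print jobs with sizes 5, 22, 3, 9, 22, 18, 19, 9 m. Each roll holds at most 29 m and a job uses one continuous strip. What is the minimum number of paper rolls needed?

4

Total = 22 + 22 + 19 + 18 + 9 + 9 + 5 + 3 = 107 m.
Lower bound: ⌈107/29⌉ = 4 paper rolls.
A packing using 4 paper rolls:
  roll 1: 22 + 5 = 27
  roll 2: 22 + 3 = 25
  roll 3: 19 + 9 = 28
  roll 4: 18 + 9 = 27
This matches the lower bound, so 4 is optimal.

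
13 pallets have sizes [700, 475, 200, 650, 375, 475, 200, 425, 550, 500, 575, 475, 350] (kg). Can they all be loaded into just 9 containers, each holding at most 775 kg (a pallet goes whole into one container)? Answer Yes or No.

No

Total = 5950 kg; ⌈5950/775⌉ = 8.
9 pallets each exceed half the capacity and cannot share a container, forcing at least 9 containers.
The bound of 9 does not rule out 9, but exhaustive search shows no assignment into 9 containers of capacity 775 kg exists — the minimum is 10.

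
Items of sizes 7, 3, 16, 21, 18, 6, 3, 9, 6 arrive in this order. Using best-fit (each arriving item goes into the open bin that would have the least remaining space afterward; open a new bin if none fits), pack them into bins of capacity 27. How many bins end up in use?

4

  7 → bin 1 (new)  [load 7/27]
  3 → bin 1  [load 10/27]
  16 → bin 1  [load 26/27]
  21 → bin 2 (new)  [load 21/27]
  18 → bin 3 (new)  [load 18/27]
  6 → bin 2  [load 27/27]
  3 → bin 3  [load 21/27]
  9 → bin 4 (new)  [load 9/27]
  6 → bin 3  [load 27/27]
4 bins opened.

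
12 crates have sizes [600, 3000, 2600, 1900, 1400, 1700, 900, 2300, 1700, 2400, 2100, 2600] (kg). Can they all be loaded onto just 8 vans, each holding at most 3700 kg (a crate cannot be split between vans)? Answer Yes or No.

A valid assignment using 8 vans:
  van 1: 3000 + 600 = 3600
  van 2: 2600 + 900 = 3500
  van 3: 2600 = 2600
  van 4: 2400 = 2400
  van 5: 2300 + 1400 = 3700
  van 6: 2100 = 2100
  van 7: 1900 + 1700 = 3600
  van 8: 1700 = 1700
Every load is within 3700 kg, so 8 vans suffice.

Yes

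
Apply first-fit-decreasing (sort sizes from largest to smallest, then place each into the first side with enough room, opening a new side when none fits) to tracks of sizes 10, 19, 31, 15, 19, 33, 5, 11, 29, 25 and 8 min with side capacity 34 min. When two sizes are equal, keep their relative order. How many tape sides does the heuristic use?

7

Sorted descending: 33, 31, 29, 25, 19, 19, 15, 11, 10, 8, 5.
  33 → side 1 (new)  [load 33/34]
  31 → side 2 (new)  [load 31/34]
  29 → side 3 (new)  [load 29/34]
  25 → side 4 (new)  [load 25/34]
  19 → side 5 (new)  [load 19/34]
  19 → side 6 (new)  [load 19/34]
  15 → side 5  [load 34/34]
  11 → side 6  [load 30/34]
  10 → side 7 (new)  [load 10/34]
  8 → side 4  [load 33/34]
  5 → side 3  [load 34/34]
7 tape sides opened.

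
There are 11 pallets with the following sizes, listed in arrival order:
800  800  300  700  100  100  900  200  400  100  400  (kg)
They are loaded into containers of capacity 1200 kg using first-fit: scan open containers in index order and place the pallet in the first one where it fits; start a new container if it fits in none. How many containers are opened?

  800 → container 1 (new)  [load 800/1200]
  800 → container 2 (new)  [load 800/1200]
  300 → container 1  [load 1100/1200]
  700 → container 3 (new)  [load 700/1200]
  100 → container 1  [load 1200/1200]
  100 → container 2  [load 900/1200]
  900 → container 4 (new)  [load 900/1200]
  200 → container 2  [load 1100/1200]
  400 → container 3  [load 1100/1200]
  100 → container 2  [load 1200/1200]
  400 → container 5 (new)  [load 400/1200]
5 containers opened.

5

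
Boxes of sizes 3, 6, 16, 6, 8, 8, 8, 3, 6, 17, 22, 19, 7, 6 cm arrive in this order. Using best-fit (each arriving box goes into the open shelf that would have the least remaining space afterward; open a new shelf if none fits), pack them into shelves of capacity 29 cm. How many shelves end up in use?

5

  3 → shelf 1 (new)  [load 3/29]
  6 → shelf 1  [load 9/29]
  16 → shelf 1  [load 25/29]
  6 → shelf 2 (new)  [load 6/29]
  8 → shelf 2  [load 14/29]
  8 → shelf 2  [load 22/29]
  8 → shelf 3 (new)  [load 8/29]
  3 → shelf 1  [load 28/29]
  6 → shelf 2  [load 28/29]
  17 → shelf 3  [load 25/29]
  22 → shelf 4 (new)  [load 22/29]
  19 → shelf 5 (new)  [load 19/29]
  7 → shelf 4  [load 29/29]
  6 → shelf 5  [load 25/29]
5 shelves opened.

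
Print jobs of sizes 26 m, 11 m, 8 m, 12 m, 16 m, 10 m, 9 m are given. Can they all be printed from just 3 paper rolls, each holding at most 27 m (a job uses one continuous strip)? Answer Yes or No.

No

Total = 92 m; ⌈92/27⌉ = 4.
At least 4 paper rolls are required, but only 3 are allowed.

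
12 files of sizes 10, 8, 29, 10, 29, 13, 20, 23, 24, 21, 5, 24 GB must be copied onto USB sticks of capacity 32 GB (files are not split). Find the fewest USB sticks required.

8

Total = 29 + 29 + 24 + 24 + 23 + 21 + 20 + 13 + 10 + 10 + 8 + 5 = 216 GB.
Lower bound: ⌈216/32⌉ = 7 USB sticks.
A packing using 8 USB sticks:
  USB stick 1: 29 = 29
  USB stick 2: 29 = 29
  USB stick 3: 24 + 8 = 32
  USB stick 4: 24 + 5 = 29
  USB stick 5: 23 = 23
  USB stick 6: 21 + 10 = 31
  USB stick 7: 20 + 10 = 30
  USB stick 8: 13 = 13
No arrangement into 7 USB sticks stays within capacity, so 8 is optimal.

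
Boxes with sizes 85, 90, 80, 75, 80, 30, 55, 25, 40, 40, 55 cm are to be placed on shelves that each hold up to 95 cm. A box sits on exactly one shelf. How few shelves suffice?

8

Total = 90 + 85 + 80 + 80 + 75 + 55 + 55 + 40 + 40 + 30 + 25 = 655 cm.
Lower bound: ⌈655/95⌉ = 7 shelves.
A packing using 8 shelves:
  shelf 1: 90 = 90
  shelf 2: 85 = 85
  shelf 3: 80 = 80
  shelf 4: 80 = 80
  shelf 5: 75 = 75
  shelf 6: 55 + 40 = 95
  shelf 7: 55 + 40 = 95
  shelf 8: 30 + 25 = 55
No arrangement into 7 shelves stays within capacity, so 8 is optimal.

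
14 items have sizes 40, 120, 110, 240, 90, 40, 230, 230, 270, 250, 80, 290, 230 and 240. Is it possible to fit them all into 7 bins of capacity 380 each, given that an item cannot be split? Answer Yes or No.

Total = 2460; ⌈2460/380⌉ = 7.
8 items each exceed half the capacity and cannot share a bin, forcing at least 8 bins.
At least 8 bins are required, but only 7 are allowed.

No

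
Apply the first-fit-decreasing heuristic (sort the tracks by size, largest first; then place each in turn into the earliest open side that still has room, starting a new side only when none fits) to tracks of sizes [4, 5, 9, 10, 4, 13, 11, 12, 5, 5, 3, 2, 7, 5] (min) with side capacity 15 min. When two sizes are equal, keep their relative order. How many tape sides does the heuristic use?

Sorted descending: 13, 12, 11, 10, 9, 7, 5, 5, 5, 5, 4, 4, 3, 2.
  13 → side 1 (new)  [load 13/15]
  12 → side 2 (new)  [load 12/15]
  11 → side 3 (new)  [load 11/15]
  10 → side 4 (new)  [load 10/15]
  9 → side 5 (new)  [load 9/15]
  7 → side 6 (new)  [load 7/15]
  5 → side 4  [load 15/15]
  5 → side 5  [load 14/15]
  5 → side 6  [load 12/15]
  5 → side 7 (new)  [load 5/15]
  4 → side 3  [load 15/15]
  4 → side 7  [load 9/15]
  3 → side 2  [load 15/15]
  2 → side 1  [load 15/15]
7 tape sides opened.

7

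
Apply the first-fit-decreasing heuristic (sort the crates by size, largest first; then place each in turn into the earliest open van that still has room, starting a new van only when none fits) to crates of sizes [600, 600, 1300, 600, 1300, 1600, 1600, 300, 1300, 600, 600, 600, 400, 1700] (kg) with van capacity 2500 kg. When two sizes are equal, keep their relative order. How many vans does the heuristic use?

Sorted descending: 1700, 1600, 1600, 1300, 1300, 1300, 600, 600, 600, 600, 600, 600, 400, 300.
  1700 → van 1 (new)  [load 1700/2500]
  1600 → van 2 (new)  [load 1600/2500]
  1600 → van 3 (new)  [load 1600/2500]
  1300 → van 4 (new)  [load 1300/2500]
  1300 → van 5 (new)  [load 1300/2500]
  1300 → van 6 (new)  [load 1300/2500]
  600 → van 1  [load 2300/2500]
  600 → van 2  [load 2200/2500]
  600 → van 3  [load 2200/2500]
  600 → van 4  [load 1900/2500]
  600 → van 4  [load 2500/2500]
  600 → van 5  [load 1900/2500]
  400 → van 5  [load 2300/2500]
  300 → van 2  [load 2500/2500]
6 vans opened.

6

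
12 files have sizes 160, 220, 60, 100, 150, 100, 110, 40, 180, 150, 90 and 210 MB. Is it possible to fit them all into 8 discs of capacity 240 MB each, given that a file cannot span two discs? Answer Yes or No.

A valid assignment using 8 discs:
  disc 1: 220 = 220
  disc 2: 210 = 210
  disc 3: 180 + 60 = 240
  disc 4: 160 + 40 = 200
  disc 5: 150 + 90 = 240
  disc 6: 150 = 150
  disc 7: 110 + 100 = 210
  disc 8: 100 = 100
Every load is within 240 MB, so 8 discs suffice.

Yes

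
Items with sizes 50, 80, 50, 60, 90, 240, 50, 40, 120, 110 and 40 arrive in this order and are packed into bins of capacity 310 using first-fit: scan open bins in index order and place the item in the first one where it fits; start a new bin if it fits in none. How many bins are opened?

  50 → bin 1 (new)  [load 50/310]
  80 → bin 1  [load 130/310]
  50 → bin 1  [load 180/310]
  60 → bin 1  [load 240/310]
  90 → bin 2 (new)  [load 90/310]
  240 → bin 3 (new)  [load 240/310]
  50 → bin 1  [load 290/310]
  40 → bin 2  [load 130/310]
  120 → bin 2  [load 250/310]
  110 → bin 4 (new)  [load 110/310]
  40 → bin 2  [load 290/310]
4 bins opened.

4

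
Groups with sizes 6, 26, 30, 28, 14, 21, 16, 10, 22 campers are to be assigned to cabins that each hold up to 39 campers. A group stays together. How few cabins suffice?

5

Total = 30 + 28 + 26 + 22 + 21 + 16 + 14 + 10 + 6 = 173 campers.
Lower bound: ⌈173/39⌉ = 5 cabins.
A packing using 5 cabins:
  cabin 1: 30 + 6 = 36
  cabin 2: 28 + 10 = 38
  cabin 3: 26 = 26
  cabin 4: 22 + 16 = 38
  cabin 5: 21 + 14 = 35
This matches the lower bound, so 5 is optimal.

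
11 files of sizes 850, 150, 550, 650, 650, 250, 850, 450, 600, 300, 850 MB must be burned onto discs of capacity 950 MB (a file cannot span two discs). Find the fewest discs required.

Total = 850 + 850 + 850 + 650 + 650 + 600 + 550 + 450 + 300 + 250 + 150 = 6150 MB.
Lower bound: ⌈6150/950⌉ = 7 discs.
A packing using 8 discs:
  disc 1: 850 = 850
  disc 2: 850 = 850
  disc 3: 850 = 850
  disc 4: 650 + 300 = 950
  disc 5: 650 + 250 = 900
  disc 6: 600 + 150 = 750
  disc 7: 550 = 550
  disc 8: 450 = 450
No arrangement into 7 discs stays within capacity, so 8 is optimal.

8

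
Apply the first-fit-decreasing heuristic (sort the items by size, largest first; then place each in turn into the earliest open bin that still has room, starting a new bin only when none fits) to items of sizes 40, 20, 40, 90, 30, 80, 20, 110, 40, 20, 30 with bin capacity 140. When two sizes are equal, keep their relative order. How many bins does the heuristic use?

4

Sorted descending: 110, 90, 80, 40, 40, 40, 30, 30, 20, 20, 20.
  110 → bin 1 (new)  [load 110/140]
  90 → bin 2 (new)  [load 90/140]
  80 → bin 3 (new)  [load 80/140]
  40 → bin 2  [load 130/140]
  40 → bin 3  [load 120/140]
  40 → bin 4 (new)  [load 40/140]
  30 → bin 1  [load 140/140]
  30 → bin 4  [load 70/140]
  20 → bin 3  [load 140/140]
  20 → bin 4  [load 90/140]
  20 → bin 4  [load 110/140]
4 bins opened.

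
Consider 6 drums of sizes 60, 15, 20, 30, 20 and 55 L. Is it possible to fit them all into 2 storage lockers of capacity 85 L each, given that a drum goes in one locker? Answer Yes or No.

Total = 200 L; ⌈200/85⌉ = 3.
At least 3 storage lockers are required, but only 2 are allowed.

No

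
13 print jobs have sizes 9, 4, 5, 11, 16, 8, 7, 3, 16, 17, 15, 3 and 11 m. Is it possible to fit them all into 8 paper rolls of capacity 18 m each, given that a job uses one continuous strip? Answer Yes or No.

Yes

A valid assignment using 8 paper rolls:
  roll 1: 17 = 17
  roll 2: 16 = 16
  roll 3: 16 = 16
  roll 4: 15 + 3 = 18
  roll 5: 11 + 7 = 18
  roll 6: 11 + 5 = 16
  roll 7: 9 + 8 = 17
  roll 8: 4 + 3 = 7
Every load is within 18 m, so 8 paper rolls suffice.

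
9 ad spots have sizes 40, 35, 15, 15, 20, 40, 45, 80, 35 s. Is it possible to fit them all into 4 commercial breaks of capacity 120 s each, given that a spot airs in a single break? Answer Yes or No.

Yes

A valid assignment using 3 commercial breaks:
  break 1: 80 + 40 = 120
  break 2: 45 + 40 + 35 = 120
  break 3: 35 + 20 + 15 + 15 = 85
That uses only 3 ≤ 4, so 4 commercial breaks are enough.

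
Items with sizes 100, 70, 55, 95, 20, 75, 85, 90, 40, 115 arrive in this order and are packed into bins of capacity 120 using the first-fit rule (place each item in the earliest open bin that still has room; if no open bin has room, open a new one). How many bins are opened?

  100 → bin 1 (new)  [load 100/120]
  70 → bin 2 (new)  [load 70/120]
  55 → bin 3 (new)  [load 55/120]
  95 → bin 4 (new)  [load 95/120]
  20 → bin 1  [load 120/120]
  75 → bin 5 (new)  [load 75/120]
  85 → bin 6 (new)  [load 85/120]
  90 → bin 7 (new)  [load 90/120]
  40 → bin 2  [load 110/120]
  115 → bin 8 (new)  [load 115/120]
8 bins opened.

8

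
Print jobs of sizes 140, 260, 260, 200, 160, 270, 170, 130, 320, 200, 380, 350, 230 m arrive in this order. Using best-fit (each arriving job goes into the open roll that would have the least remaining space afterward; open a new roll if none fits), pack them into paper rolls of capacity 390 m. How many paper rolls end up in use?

  140 → roll 1 (new)  [load 140/390]
  260 → roll 2 (new)  [load 260/390]
  260 → roll 3 (new)  [load 260/390]
  200 → roll 1  [load 340/390]
  160 → roll 4 (new)  [load 160/390]
  270 → roll 5 (new)  [load 270/390]
  170 → roll 4  [load 330/390]
  130 → roll 2  [load 390/390]
  320 → roll 6 (new)  [load 320/390]
  200 → roll 7 (new)  [load 200/390]
  380 → roll 8 (new)  [load 380/390]
  350 → roll 9 (new)  [load 350/390]
  230 → roll 10 (new)  [load 230/390]
10 paper rolls opened.

10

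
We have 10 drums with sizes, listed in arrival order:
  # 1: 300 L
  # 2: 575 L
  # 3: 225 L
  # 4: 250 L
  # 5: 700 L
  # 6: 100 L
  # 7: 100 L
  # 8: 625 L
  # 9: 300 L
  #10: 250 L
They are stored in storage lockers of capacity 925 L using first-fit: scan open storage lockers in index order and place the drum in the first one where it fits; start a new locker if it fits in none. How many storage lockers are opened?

  300 → locker 1 (new)  [load 300/925]
  575 → locker 1  [load 875/925]
  225 → locker 2 (new)  [load 225/925]
  250 → locker 2  [load 475/925]
  700 → locker 3 (new)  [load 700/925]
  100 → locker 2  [load 575/925]
  100 → locker 2  [load 675/925]
  625 → locker 4 (new)  [load 625/925]
  300 → locker 4  [load 925/925]
  250 → locker 2  [load 925/925]
4 storage lockers opened.

4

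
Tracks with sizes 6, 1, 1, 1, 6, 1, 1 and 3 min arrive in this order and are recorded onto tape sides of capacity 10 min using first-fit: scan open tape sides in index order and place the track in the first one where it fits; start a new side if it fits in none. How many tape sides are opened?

2

  6 → side 1 (new)  [load 6/10]
  1 → side 1  [load 7/10]
  1 → side 1  [load 8/10]
  1 → side 1  [load 9/10]
  6 → side 2 (new)  [load 6/10]
  1 → side 1  [load 10/10]
  1 → side 2  [load 7/10]
  3 → side 2  [load 10/10]
2 tape sides opened.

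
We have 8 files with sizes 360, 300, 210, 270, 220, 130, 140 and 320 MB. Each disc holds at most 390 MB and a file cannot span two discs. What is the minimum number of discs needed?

Total = 360 + 320 + 300 + 270 + 220 + 210 + 140 + 130 = 1950 MB.
Lower bound: ⌈1950/390⌉ = 5 discs.
Also, 6 files each exceed 195 MB, and no two of those can share a disc, so at least 6 discs are needed.
A packing using 6 discs:
  disc 1: 360 = 360
  disc 2: 320 = 320
  disc 3: 300 = 300
  disc 4: 270 = 270
  disc 5: 220 + 140 = 360
  disc 6: 210 + 130 = 340
This matches the lower bound, so 6 is optimal.

6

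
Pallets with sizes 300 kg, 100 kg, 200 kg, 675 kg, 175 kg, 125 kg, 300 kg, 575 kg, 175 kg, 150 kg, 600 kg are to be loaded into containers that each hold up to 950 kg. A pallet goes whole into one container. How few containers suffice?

Total = 675 + 600 + 575 + 300 + 300 + 200 + 175 + 175 + 150 + 125 + 100 = 3375 kg.
Lower bound: ⌈3375/950⌉ = 4 containers.
A packing using 4 containers:
  container 1: 675 + 200 = 875
  container 2: 600 + 300 = 900
  container 3: 575 + 300 = 875
  container 4: 175 + 175 + 150 + 125 + 100 = 725
This matches the lower bound, so 4 is optimal.

4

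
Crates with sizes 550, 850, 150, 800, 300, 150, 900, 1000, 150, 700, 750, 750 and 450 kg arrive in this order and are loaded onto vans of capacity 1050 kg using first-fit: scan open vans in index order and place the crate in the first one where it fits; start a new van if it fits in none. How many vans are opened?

  550 → van 1 (new)  [load 550/1050]
  850 → van 2 (new)  [load 850/1050]
  150 → van 1  [load 700/1050]
  800 → van 3 (new)  [load 800/1050]
  300 → van 1  [load 1000/1050]
  150 → van 2  [load 1000/1050]
  900 → van 4 (new)  [load 900/1050]
  1000 → van 5 (new)  [load 1000/1050]
  150 → van 3  [load 950/1050]
  700 → van 6 (new)  [load 700/1050]
  750 → van 7 (new)  [load 750/1050]
  750 → van 8 (new)  [load 750/1050]
  450 → van 9 (new)  [load 450/1050]
9 vans opened.

9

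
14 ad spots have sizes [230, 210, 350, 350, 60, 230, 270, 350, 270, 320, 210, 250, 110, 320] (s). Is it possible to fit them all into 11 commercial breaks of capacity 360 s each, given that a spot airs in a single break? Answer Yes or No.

Total = 3530 s; ⌈3530/360⌉ = 10.
12 ad spots each exceed half the capacity and cannot share a break, forcing at least 12 commercial breaks.
At least 12 commercial breaks are required, but only 11 are allowed.

No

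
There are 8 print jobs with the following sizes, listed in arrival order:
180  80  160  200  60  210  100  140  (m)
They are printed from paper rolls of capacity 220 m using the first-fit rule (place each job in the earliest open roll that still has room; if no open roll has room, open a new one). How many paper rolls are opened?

7

  180 → roll 1 (new)  [load 180/220]
  80 → roll 2 (new)  [load 80/220]
  160 → roll 3 (new)  [load 160/220]
  200 → roll 4 (new)  [load 200/220]
  60 → roll 2  [load 140/220]
  210 → roll 5 (new)  [load 210/220]
  100 → roll 6 (new)  [load 100/220]
  140 → roll 7 (new)  [load 140/220]
7 paper rolls opened.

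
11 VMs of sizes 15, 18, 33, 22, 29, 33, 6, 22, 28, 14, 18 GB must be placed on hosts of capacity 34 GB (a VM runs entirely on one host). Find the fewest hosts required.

8

Total = 33 + 33 + 29 + 28 + 22 + 22 + 18 + 18 + 15 + 14 + 6 = 238 GB.
Lower bound: ⌈238/34⌉ = 7 hosts.
Also, 8 VMs each exceed 17 GB, and no two of those can share a host, so at least 8 hosts are needed.
A packing using 8 hosts:
  host 1: 33 = 33
  host 2: 33 = 33
  host 3: 29 = 29
  host 4: 28 + 6 = 34
  host 5: 22 = 22
  host 6: 22 = 22
  host 7: 18 + 15 = 33
  host 8: 18 + 14 = 32
This matches the lower bound, so 8 is optimal.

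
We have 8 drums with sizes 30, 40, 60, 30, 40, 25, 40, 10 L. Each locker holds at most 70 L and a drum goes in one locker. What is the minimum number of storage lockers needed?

4

Total = 60 + 40 + 40 + 40 + 30 + 30 + 25 + 10 = 275 L.
Lower bound: ⌈275/70⌉ = 4 storage lockers.
A packing using 4 storage lockers:
  locker 1: 60 + 10 = 70
  locker 2: 40 + 30 = 70
  locker 3: 40 + 30 = 70
  locker 4: 40 + 25 = 65
This matches the lower bound, so 4 is optimal.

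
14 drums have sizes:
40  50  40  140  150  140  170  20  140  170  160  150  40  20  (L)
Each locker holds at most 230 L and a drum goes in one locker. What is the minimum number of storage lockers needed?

Total = 170 + 170 + 160 + 150 + 150 + 140 + 140 + 140 + 50 + 40 + 40 + 40 + 20 + 20 = 1430 L.
Lower bound: ⌈1430/230⌉ = 7 storage lockers.
Also, 8 drums each exceed 115 L, and no two of those can share a locker, so at least 8 storage lockers are needed.
A packing using 8 storage lockers:
  locker 1: 170 + 50 = 220
  locker 2: 170 + 40 + 20 = 230
  locker 3: 160 + 40 + 20 = 220
  locker 4: 150 + 40 = 190
  locker 5: 150 = 150
  locker 6: 140 = 140
  locker 7: 140 = 140
  locker 8: 140 = 140
This matches the lower bound, so 8 is optimal.

8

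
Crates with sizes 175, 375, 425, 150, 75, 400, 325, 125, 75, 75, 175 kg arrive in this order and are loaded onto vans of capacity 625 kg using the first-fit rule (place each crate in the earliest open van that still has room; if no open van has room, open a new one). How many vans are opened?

4

  175 → van 1 (new)  [load 175/625]
  375 → van 1  [load 550/625]
  425 → van 2 (new)  [load 425/625]
  150 → van 2  [load 575/625]
  75 → van 1  [load 625/625]
  400 → van 3 (new)  [load 400/625]
  325 → van 4 (new)  [load 325/625]
  125 → van 3  [load 525/625]
  75 → van 3  [load 600/625]
  75 → van 4  [load 400/625]
  175 → van 4  [load 575/625]
4 vans opened.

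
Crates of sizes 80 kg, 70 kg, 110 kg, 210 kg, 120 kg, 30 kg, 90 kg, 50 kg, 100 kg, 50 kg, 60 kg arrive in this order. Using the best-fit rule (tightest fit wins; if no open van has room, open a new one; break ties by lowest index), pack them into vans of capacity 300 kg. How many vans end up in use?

4

  80 → van 1 (new)  [load 80/300]
  70 → van 1  [load 150/300]
  110 → van 1  [load 260/300]
  210 → van 2 (new)  [load 210/300]
  120 → van 3 (new)  [load 120/300]
  30 → van 1  [load 290/300]
  90 → van 2  [load 300/300]
  50 → van 3  [load 170/300]
  100 → van 3  [load 270/300]
  50 → van 4 (new)  [load 50/300]
  60 → van 4  [load 110/300]
4 vans opened.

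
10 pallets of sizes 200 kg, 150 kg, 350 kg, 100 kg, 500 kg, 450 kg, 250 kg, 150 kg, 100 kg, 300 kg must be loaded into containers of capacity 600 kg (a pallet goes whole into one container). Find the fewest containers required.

Total = 500 + 450 + 350 + 300 + 250 + 200 + 150 + 150 + 100 + 100 = 2550 kg.
Lower bound: ⌈2550/600⌉ = 5 containers.
A packing using 5 containers:
  container 1: 500 + 100 = 600
  container 2: 450 + 150 = 600
  container 3: 350 + 250 = 600
  container 4: 300 + 200 + 100 = 600
  container 5: 150 = 150
This matches the lower bound, so 5 is optimal.

5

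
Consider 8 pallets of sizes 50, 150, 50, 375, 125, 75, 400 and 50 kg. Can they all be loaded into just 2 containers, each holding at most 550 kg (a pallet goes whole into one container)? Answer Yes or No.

No

Total = 1275 kg; ⌈1275/550⌉ = 3.
At least 3 containers are required, but only 2 are allowed.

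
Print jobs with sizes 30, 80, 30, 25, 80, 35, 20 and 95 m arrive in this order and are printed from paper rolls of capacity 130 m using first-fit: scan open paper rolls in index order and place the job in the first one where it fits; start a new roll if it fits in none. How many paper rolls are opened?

4

  30 → roll 1 (new)  [load 30/130]
  80 → roll 1  [load 110/130]
  30 → roll 2 (new)  [load 30/130]
  25 → roll 2  [load 55/130]
  80 → roll 3 (new)  [load 80/130]
  35 → roll 2  [load 90/130]
  20 → roll 1  [load 130/130]
  95 → roll 4 (new)  [load 95/130]
4 paper rolls opened.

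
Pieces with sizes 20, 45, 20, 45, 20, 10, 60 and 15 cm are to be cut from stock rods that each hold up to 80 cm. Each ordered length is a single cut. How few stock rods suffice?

Total = 60 + 45 + 45 + 20 + 20 + 20 + 15 + 10 = 235 cm.
Lower bound: ⌈235/80⌉ = 3 stock rods.
A packing using 3 stock rods:
  stock rod 1: 60 + 20 = 80
  stock rod 2: 45 + 20 + 15 = 80
  stock rod 3: 45 + 20 + 10 = 75
This matches the lower bound, so 3 is optimal.

3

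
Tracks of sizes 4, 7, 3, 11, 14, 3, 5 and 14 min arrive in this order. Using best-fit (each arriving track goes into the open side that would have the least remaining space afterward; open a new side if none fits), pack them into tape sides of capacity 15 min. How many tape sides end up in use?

5

  4 → side 1 (new)  [load 4/15]
  7 → side 1  [load 11/15]
  3 → side 1  [load 14/15]
  11 → side 2 (new)  [load 11/15]
  14 → side 3 (new)  [load 14/15]
  3 → side 2  [load 14/15]
  5 → side 4 (new)  [load 5/15]
  14 → side 5 (new)  [load 14/15]
5 tape sides opened.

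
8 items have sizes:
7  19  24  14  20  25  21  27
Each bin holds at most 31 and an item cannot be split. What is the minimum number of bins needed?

7

Total = 27 + 25 + 24 + 21 + 20 + 19 + 14 + 7 = 157.
Lower bound: ⌈157/31⌉ = 6 bins.
A packing using 7 bins:
  bin 1: 27 = 27
  bin 2: 25 = 25
  bin 3: 24 + 7 = 31
  bin 4: 21 = 21
  bin 5: 20 = 20
  bin 6: 19 = 19
  bin 7: 14 = 14
No arrangement into 6 bins stays within capacity, so 7 is optimal.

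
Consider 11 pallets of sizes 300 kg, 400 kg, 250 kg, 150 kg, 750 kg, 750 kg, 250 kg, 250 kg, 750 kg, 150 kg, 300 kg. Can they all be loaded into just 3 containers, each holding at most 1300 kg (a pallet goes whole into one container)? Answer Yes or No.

Total = 4300 kg; ⌈4300/1300⌉ = 4.
At least 4 containers are required, but only 3 are allowed.

No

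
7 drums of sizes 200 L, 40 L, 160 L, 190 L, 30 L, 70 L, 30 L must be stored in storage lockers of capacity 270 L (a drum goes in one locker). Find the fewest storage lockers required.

3

Total = 200 + 190 + 160 + 70 + 40 + 30 + 30 = 720 L.
Lower bound: ⌈720/270⌉ = 3 storage lockers.
A packing using 3 storage lockers:
  locker 1: 200 + 70 = 270
  locker 2: 190 + 40 + 30 = 260
  locker 3: 160 + 30 = 190
This matches the lower bound, so 3 is optimal.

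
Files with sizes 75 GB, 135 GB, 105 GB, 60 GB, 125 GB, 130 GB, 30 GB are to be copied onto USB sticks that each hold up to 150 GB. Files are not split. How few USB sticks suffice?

Total = 135 + 130 + 125 + 105 + 75 + 60 + 30 = 660 GB.
Lower bound: ⌈660/150⌉ = 5 USB sticks.
A packing using 5 USB sticks:
  USB stick 1: 135 = 135
  USB stick 2: 130 = 130
  USB stick 3: 125 = 125
  USB stick 4: 105 + 30 = 135
  USB stick 5: 75 + 60 = 135
This matches the lower bound, so 5 is optimal.

5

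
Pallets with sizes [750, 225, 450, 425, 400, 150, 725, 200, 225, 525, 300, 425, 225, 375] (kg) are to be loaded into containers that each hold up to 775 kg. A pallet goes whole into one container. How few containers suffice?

8

Total = 750 + 725 + 525 + 450 + 425 + 425 + 400 + 375 + 300 + 225 + 225 + 225 + 200 + 150 = 5400 kg.
Lower bound: ⌈5400/775⌉ = 7 containers.
A packing using 8 containers:
  container 1: 750 = 750
  container 2: 725 = 725
  container 3: 525 + 225 = 750
  container 4: 450 + 300 = 750
  container 5: 425 + 225 = 650
  container 6: 425 + 225 = 650
  container 7: 400 + 375 = 775
  container 8: 200 + 150 = 350
No arrangement into 7 containers stays within capacity, so 8 is optimal.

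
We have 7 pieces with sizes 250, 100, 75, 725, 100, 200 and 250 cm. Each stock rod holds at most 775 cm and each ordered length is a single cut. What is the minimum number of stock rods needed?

Total = 725 + 250 + 250 + 200 + 100 + 100 + 75 = 1700 cm.
Lower bound: ⌈1700/775⌉ = 3 stock rods.
A packing using 3 stock rods:
  stock rod 1: 725 = 725
  stock rod 2: 250 + 250 + 200 + 75 = 775
  stock rod 3: 100 + 100 = 200
This matches the lower bound, so 3 is optimal.

3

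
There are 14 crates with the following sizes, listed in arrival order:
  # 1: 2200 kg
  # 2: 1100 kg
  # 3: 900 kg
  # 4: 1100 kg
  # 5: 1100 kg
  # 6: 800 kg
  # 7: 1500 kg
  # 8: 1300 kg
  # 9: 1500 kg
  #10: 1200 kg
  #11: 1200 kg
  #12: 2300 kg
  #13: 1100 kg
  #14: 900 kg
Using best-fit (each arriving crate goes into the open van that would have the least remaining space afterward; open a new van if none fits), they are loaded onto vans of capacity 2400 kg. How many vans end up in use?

8

  2200 → van 1 (new)  [load 2200/2400]
  1100 → van 2 (new)  [load 1100/2400]
  900 → van 2  [load 2000/2400]
  1100 → van 3 (new)  [load 1100/2400]
  1100 → van 3  [load 2200/2400]
  800 → van 4 (new)  [load 800/2400]
  1500 → van 4  [load 2300/2400]
  1300 → van 5 (new)  [load 1300/2400]
  1500 → van 6 (new)  [load 1500/2400]
  1200 → van 7 (new)  [load 1200/2400]
  1200 → van 7  [load 2400/2400]
  2300 → van 8 (new)  [load 2300/2400]
  1100 → van 5  [load 2400/2400]
  900 → van 6  [load 2400/2400]
8 vans opened.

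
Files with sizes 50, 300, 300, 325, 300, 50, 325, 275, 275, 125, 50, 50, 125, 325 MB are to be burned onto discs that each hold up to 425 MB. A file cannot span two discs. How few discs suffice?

8

Total = 325 + 325 + 325 + 300 + 300 + 300 + 275 + 275 + 125 + 125 + 50 + 50 + 50 + 50 = 2875 MB.
Lower bound: ⌈2875/425⌉ = 7 discs.
Also, 8 files each exceed 425/2 MB, and no two of those can share a disc, so at least 8 discs are needed.
A packing using 8 discs:
  disc 1: 325 + 50 + 50 = 425
  disc 2: 325 + 50 + 50 = 425
  disc 3: 325 = 325
  disc 4: 300 + 125 = 425
  disc 5: 300 + 125 = 425
  disc 6: 300 = 300
  disc 7: 275 = 275
  disc 8: 275 = 275
This matches the lower bound, so 8 is optimal.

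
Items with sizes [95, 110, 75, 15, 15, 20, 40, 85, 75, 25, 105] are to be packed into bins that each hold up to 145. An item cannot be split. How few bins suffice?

6

Total = 110 + 105 + 95 + 85 + 75 + 75 + 40 + 25 + 20 + 15 + 15 = 660.
Lower bound: ⌈660/145⌉ = 5 bins.
Also, 6 items each exceed 145/2, and no two of those can share a bin, so at least 6 bins are needed.
A packing using 6 bins:
  bin 1: 110 + 25 = 135
  bin 2: 105 + 40 = 145
  bin 3: 95 + 20 + 15 + 15 = 145
  bin 4: 85 = 85
  bin 5: 75 = 75
  bin 6: 75 = 75
This matches the lower bound, so 6 is optimal.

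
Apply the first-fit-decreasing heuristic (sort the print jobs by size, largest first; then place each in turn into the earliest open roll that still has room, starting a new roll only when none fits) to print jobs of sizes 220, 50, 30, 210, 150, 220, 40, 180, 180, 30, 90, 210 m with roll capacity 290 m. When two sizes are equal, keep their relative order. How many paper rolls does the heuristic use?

7

Sorted descending: 220, 220, 210, 210, 180, 180, 150, 90, 50, 40, 30, 30.
  220 → roll 1 (new)  [load 220/290]
  220 → roll 2 (new)  [load 220/290]
  210 → roll 3 (new)  [load 210/290]
  210 → roll 4 (new)  [load 210/290]
  180 → roll 5 (new)  [load 180/290]
  180 → roll 6 (new)  [load 180/290]
  150 → roll 7 (new)  [load 150/290]
  90 → roll 5  [load 270/290]
  50 → roll 1  [load 270/290]
  40 → roll 2  [load 260/290]
  30 → roll 2  [load 290/290]
  30 → roll 3  [load 240/290]
7 paper rolls opened.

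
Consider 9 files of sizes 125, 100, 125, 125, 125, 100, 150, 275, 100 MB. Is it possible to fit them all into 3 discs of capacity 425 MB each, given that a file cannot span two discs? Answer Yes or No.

A valid assignment using 3 discs:
  disc 1: 275 + 150 = 425
  disc 2: 125 + 125 + 125 = 375
  disc 3: 125 + 100 + 100 + 100 = 425
Every load is within 425 MB, so 3 discs suffice.

Yes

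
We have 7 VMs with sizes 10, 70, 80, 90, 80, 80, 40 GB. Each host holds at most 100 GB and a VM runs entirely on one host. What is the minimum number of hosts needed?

Total = 90 + 80 + 80 + 80 + 70 + 40 + 10 = 450 GB.
Lower bound: ⌈450/100⌉ = 5 hosts.
A packing using 6 hosts:
  host 1: 90 + 10 = 100
  host 2: 80 = 80
  host 3: 80 = 80
  host 4: 80 = 80
  host 5: 70 = 70
  host 6: 40 = 40
No arrangement into 5 hosts stays within capacity, so 6 is optimal.

6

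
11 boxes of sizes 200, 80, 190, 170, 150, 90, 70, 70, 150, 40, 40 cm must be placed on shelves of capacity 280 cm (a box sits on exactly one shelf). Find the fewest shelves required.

Total = 200 + 190 + 170 + 150 + 150 + 90 + 80 + 70 + 70 + 40 + 40 = 1250 cm.
Lower bound: ⌈1250/280⌉ = 5 shelves.
A packing using 5 shelves:
  shelf 1: 200 + 80 = 280
  shelf 2: 190 + 90 = 280
  shelf 3: 170 + 70 + 40 = 280
  shelf 4: 150 + 70 + 40 = 260
  shelf 5: 150 = 150
This matches the lower bound, so 5 is optimal.

5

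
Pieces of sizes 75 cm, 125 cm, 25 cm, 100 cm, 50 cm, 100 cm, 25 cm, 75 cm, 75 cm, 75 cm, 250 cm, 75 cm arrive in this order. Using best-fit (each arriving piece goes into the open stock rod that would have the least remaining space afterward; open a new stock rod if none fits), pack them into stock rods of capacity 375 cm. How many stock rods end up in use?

  75 → stock rod 1 (new)  [load 75/375]
  125 → stock rod 1  [load 200/375]
  25 → stock rod 1  [load 225/375]
  100 → stock rod 1  [load 325/375]
  50 → stock rod 1  [load 375/375]
  100 → stock rod 2 (new)  [load 100/375]
  25 → stock rod 2  [load 125/375]
  75 → stock rod 2  [load 200/375]
  75 → stock rod 2  [load 275/375]
  75 → stock rod 2  [load 350/375]
  250 → stock rod 3 (new)  [load 250/375]
  75 → stock rod 3  [load 325/375]
3 stock rods opened.

3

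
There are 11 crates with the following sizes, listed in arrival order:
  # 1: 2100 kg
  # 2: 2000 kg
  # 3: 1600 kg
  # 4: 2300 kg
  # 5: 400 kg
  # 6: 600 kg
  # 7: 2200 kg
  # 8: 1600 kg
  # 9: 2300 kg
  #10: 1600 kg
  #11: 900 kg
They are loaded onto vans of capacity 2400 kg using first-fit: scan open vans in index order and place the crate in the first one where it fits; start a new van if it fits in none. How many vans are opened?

  2100 → van 1 (new)  [load 2100/2400]
  2000 → van 2 (new)  [load 2000/2400]
  1600 → van 3 (new)  [load 1600/2400]
  2300 → van 4 (new)  [load 2300/2400]
  400 → van 2  [load 2400/2400]
  600 → van 3  [load 2200/2400]
  2200 → van 5 (new)  [load 2200/2400]
  1600 → van 6 (new)  [load 1600/2400]
  2300 → van 7 (new)  [load 2300/2400]
  1600 → van 8 (new)  [load 1600/2400]
  900 → van 9 (new)  [load 900/2400]
9 vans opened.

9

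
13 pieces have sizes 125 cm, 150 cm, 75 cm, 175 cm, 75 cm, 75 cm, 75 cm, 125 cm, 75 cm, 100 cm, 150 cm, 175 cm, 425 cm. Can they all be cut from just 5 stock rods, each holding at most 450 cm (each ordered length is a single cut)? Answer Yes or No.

Yes

A valid assignment using 5 stock rods:
  stock rod 1: 425 = 425
  stock rod 2: 175 + 175 + 100 = 450
  stock rod 3: 150 + 150 + 125 = 425
  stock rod 4: 125 + 75 + 75 + 75 + 75 = 425
  stock rod 5: 75 = 75
Every load is within 450 cm, so 5 stock rods suffice.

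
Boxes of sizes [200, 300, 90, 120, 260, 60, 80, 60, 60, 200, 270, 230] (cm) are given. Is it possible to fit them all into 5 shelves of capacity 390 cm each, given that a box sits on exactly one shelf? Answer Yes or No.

No

Total = 1930 cm; ⌈1930/390⌉ = 5.
6 boxes each exceed half the capacity and cannot share a shelf, forcing at least 6 shelves.
At least 6 shelves are required, but only 5 are allowed.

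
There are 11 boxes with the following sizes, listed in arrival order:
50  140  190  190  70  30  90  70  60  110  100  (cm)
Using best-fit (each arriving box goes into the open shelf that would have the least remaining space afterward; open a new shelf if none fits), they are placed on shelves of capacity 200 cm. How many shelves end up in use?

  50 → shelf 1 (new)  [load 50/200]
  140 → shelf 1  [load 190/200]
  190 → shelf 2 (new)  [load 190/200]
  190 → shelf 3 (new)  [load 190/200]
  70 → shelf 4 (new)  [load 70/200]
  30 → shelf 4  [load 100/200]
  90 → shelf 4  [load 190/200]
  70 → shelf 5 (new)  [load 70/200]
  60 → shelf 5  [load 130/200]
  110 → shelf 6 (new)  [load 110/200]
  100 → shelf 7 (new)  [load 100/200]
7 shelves opened.

7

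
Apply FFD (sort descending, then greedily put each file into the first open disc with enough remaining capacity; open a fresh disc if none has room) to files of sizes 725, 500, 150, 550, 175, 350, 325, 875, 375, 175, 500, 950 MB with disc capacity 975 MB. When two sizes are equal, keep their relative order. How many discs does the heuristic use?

Sorted descending: 950, 875, 725, 550, 500, 500, 375, 350, 325, 175, 175, 150.
  950 → disc 1 (new)  [load 950/975]
  875 → disc 2 (new)  [load 875/975]
  725 → disc 3 (new)  [load 725/975]
  550 → disc 4 (new)  [load 550/975]
  500 → disc 5 (new)  [load 500/975]
  500 → disc 6 (new)  [load 500/975]
  375 → disc 4  [load 925/975]
  350 → disc 5  [load 850/975]
  325 → disc 6  [load 825/975]
  175 → disc 3  [load 900/975]
  175 → disc 7 (new)  [load 175/975]
  150 → disc 6  [load 975/975]
7 discs opened.

7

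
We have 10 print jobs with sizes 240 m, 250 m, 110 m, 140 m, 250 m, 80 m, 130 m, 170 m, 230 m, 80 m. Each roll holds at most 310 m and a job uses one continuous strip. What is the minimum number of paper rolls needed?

7

Total = 250 + 250 + 240 + 230 + 170 + 140 + 130 + 110 + 80 + 80 = 1680 m.
Lower bound: ⌈1680/310⌉ = 6 paper rolls.
A packing using 7 paper rolls:
  roll 1: 250 = 250
  roll 2: 250 = 250
  roll 3: 240 = 240
  roll 4: 230 + 80 = 310
  roll 5: 170 + 140 = 310
  roll 6: 130 + 110 = 240
  roll 7: 80 = 80
No arrangement into 6 paper rolls stays within capacity, so 7 is optimal.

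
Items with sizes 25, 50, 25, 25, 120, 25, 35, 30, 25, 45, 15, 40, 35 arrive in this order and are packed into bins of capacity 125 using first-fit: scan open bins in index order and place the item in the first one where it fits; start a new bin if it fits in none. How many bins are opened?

  25 → bin 1 (new)  [load 25/125]
  50 → bin 1  [load 75/125]
  25 → bin 1  [load 100/125]
  25 → bin 1  [load 125/125]
  120 → bin 2 (new)  [load 120/125]
  25 → bin 3 (new)  [load 25/125]
  35 → bin 3  [load 60/125]
  30 → bin 3  [load 90/125]
  25 → bin 3  [load 115/125]
  45 → bin 4 (new)  [load 45/125]
  15 → bin 4  [load 60/125]
  40 → bin 4  [load 100/125]
  35 → bin 5 (new)  [load 35/125]
5 bins opened.

5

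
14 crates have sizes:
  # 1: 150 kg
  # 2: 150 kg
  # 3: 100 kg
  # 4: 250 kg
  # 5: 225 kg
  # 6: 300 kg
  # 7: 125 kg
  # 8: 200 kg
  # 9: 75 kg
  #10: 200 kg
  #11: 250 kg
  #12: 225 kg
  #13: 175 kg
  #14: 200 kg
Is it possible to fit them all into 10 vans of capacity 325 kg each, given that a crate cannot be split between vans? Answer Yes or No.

Yes

A valid assignment using 10 vans:
  van 1: 300 = 300
  van 2: 250 + 75 = 325
  van 3: 250 = 250
  van 4: 225 + 100 = 325
  van 5: 225 = 225
  van 6: 200 + 125 = 325
  van 7: 200 = 200
  van 8: 200 = 200
  van 9: 175 + 150 = 325
  van 10: 150 = 150
Every load is within 325 kg, so 10 vans suffice.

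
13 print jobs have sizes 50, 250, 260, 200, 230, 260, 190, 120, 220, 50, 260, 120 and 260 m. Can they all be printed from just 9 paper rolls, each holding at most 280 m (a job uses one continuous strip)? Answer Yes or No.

Total = 2470 m; ⌈2470/280⌉ = 9.
The bound of 9 does not rule out 9, but exhaustive search shows no assignment into 9 paper rolls of capacity 280 m exists — the minimum is 10.

No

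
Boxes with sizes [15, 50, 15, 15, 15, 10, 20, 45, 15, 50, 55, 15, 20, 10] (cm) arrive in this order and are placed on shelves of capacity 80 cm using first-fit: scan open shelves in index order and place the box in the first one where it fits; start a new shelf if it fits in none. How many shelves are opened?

  15 → shelf 1 (new)  [load 15/80]
  50 → shelf 1  [load 65/80]
  15 → shelf 1  [load 80/80]
  15 → shelf 2 (new)  [load 15/80]
  15 → shelf 2  [load 30/80]
  10 → shelf 2  [load 40/80]
  20 → shelf 2  [load 60/80]
  45 → shelf 3 (new)  [load 45/80]
  15 → shelf 2  [load 75/80]
  50 → shelf 4 (new)  [load 50/80]
  55 → shelf 5 (new)  [load 55/80]
  15 → shelf 3  [load 60/80]
  20 → shelf 3  [load 80/80]
  10 → shelf 4  [load 60/80]
5 shelves opened.

5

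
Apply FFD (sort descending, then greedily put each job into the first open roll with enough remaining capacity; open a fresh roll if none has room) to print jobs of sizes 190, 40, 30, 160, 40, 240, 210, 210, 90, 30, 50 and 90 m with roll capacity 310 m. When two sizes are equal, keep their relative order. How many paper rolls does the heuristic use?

Sorted descending: 240, 210, 210, 190, 160, 90, 90, 50, 40, 40, 30, 30.
  240 → roll 1 (new)  [load 240/310]
  210 → roll 2 (new)  [load 210/310]
  210 → roll 3 (new)  [load 210/310]
  190 → roll 4 (new)  [load 190/310]
  160 → roll 5 (new)  [load 160/310]
  90 → roll 2  [load 300/310]
  90 → roll 3  [load 300/310]
  50 → roll 1  [load 290/310]
  40 → roll 4  [load 230/310]
  40 → roll 4  [load 270/310]
  30 → roll 4  [load 300/310]
  30 → roll 5  [load 190/310]
5 paper rolls opened.

5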